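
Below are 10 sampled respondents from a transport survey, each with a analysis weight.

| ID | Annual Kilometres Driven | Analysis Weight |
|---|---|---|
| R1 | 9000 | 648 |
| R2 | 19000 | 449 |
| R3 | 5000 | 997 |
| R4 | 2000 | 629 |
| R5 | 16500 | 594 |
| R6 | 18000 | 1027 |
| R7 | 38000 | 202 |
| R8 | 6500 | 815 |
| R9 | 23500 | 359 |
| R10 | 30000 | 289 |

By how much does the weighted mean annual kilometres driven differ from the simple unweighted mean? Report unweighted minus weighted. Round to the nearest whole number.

3608

Unweighted sum = 9000 + 19000 + 5000 + 2000 + 16500 + 18000 + 38000 + 6500 + 23500 + 30000 = 167500
Unweighted mean = 167500 / 10 = 16750
Weighted sum = 9000×648 + 19000×449 + 5000×997 + 2000×629 + 16500×594 + 18000×1027 + 38000×202 + 6500×815 + 23500×359 + 30000×289
  = 5832000 + 8531000 + 4985000 + 1258000 + 9801000 + 18486000 + 7676000 + 5297500 + 8436500 + 8670000 = 78973000
Sum of weights = 6009
Weighted mean = 78973000 / 6009 = 13142.453
Difference (unweighted minus weighted) = 3607.547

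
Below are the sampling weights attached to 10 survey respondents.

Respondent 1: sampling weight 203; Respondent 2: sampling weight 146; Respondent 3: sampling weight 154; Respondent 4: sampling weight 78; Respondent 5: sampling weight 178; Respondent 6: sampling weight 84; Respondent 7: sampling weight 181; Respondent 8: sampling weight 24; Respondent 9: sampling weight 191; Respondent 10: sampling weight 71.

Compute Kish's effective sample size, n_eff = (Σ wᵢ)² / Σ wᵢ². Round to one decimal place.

Σ wᵢ = 203 + 146 + 154 + 78 + 178 + 84 + 181 + 24 + 191 + 71 = 1310
Σ wᵢ² = 41209 + 21316 + 23716 + 6084 + 31684 + 7056 + 32761 + 576 + 36481 + 5041 = 205924
n_eff = 1310² / 205924 = 1716100 / 205924 = 8.3336571

8.3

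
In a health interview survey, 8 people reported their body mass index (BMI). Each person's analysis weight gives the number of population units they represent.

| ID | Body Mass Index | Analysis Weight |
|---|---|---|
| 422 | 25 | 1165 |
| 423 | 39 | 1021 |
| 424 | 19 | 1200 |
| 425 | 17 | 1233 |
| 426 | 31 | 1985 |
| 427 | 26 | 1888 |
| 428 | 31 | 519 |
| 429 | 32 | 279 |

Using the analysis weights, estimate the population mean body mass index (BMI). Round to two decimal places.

Weighted sum = 25×1165 + 39×1021 + 19×1200 + 17×1233 + 31×1985 + 26×1888 + 31×519 + 32×279
  = 248345
Sum of weights = 9290
Weighted mean = 248345 / 9290 = 26.732508

26.73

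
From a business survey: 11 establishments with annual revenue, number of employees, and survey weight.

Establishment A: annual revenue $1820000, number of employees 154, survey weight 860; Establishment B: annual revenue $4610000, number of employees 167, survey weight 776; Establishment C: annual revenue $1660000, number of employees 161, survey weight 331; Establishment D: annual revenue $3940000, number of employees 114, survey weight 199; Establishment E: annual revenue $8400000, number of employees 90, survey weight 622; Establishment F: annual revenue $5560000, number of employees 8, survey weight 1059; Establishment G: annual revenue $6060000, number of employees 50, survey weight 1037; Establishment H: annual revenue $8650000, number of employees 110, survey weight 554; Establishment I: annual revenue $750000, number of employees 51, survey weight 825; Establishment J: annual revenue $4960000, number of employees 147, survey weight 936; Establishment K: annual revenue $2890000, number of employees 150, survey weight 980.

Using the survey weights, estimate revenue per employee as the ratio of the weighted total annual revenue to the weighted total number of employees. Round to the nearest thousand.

Σ wᵢ·y = 1820000×860 + 4610000×776 + 1660000×331 + 3940000×199 + 8400000×622 + 5560000×1059 + 6060000×1037 + 8650000×554 + 750000×825 + 4960000×936 + 2890000×980
  = 1565200000 + 3577360000 + 549460000 + 784060000 + 5224800000 + 5888040000 + 6284220000 + 4792100000 + 618750000 + 4642560000 + 2832200000 = 36758750000
Σ wᵢ·x = 154×860 + 167×776 + 161×331 + 114×199 + 90×622 + 8×1059 + 50×1037 + 110×554 + 51×825 + 147×936 + 150×980
  = 132440 + 129592 + 53291 + 22686 + 55980 + 8472 + 51850 + 60940 + 42075 + 137592 + 147000 = 841918
Ratio = 36758750000 / 841918 = 43660.725

44000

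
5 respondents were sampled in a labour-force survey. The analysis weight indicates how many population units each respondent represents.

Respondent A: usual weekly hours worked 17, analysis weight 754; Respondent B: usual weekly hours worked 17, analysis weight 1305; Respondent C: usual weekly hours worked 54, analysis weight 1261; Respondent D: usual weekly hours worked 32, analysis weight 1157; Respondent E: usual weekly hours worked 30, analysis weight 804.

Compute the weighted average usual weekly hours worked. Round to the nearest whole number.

31

Weighted sum = 164241
Sum of weights = 754 + 1305 + 1261 + 1157 + 804 = 5281
Weighted mean = 164241 / 5281 = 31.10036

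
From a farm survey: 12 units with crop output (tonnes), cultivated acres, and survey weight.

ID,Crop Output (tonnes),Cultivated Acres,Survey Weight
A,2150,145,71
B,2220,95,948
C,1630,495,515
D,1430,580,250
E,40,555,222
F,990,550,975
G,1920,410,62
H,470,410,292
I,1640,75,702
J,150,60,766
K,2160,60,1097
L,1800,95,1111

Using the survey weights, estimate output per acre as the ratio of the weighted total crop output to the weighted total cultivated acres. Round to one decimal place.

6.6

Σ wᵢ·y = 2150×71 + 2220×948 + 1630×515 + 1430×250 + 40×222 + 990×975 + 1920×62 + 470×292 + 1640×702 + 150×766 + 2160×1097 + 1800×1111
  = 10320070
Σ wᵢ·x = 1574855
Ratio = 10320070 / 1574855 = 6.5530287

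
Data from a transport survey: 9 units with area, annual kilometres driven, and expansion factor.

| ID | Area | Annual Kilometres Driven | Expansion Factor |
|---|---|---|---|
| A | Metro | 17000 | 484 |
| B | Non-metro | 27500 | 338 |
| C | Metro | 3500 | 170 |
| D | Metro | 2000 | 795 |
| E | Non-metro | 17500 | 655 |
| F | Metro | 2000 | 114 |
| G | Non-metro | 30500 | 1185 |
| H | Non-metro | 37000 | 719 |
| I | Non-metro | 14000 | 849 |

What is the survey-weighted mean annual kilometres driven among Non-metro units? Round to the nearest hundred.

Non-metro rows: B, E, G, H, I
Weighted sum = 27500×338 + 17500×655 + 30500×1185 + 37000×719 + 14000×849
  = 9295000 + 11462500 + 36142500 + 26603000 + 11886000 = 95389000
Sum of weights = 338 + 655 + 1185 + 719 + 849 = 3746
Weighted mean = 95389000 / 3746 = 25464.229

25500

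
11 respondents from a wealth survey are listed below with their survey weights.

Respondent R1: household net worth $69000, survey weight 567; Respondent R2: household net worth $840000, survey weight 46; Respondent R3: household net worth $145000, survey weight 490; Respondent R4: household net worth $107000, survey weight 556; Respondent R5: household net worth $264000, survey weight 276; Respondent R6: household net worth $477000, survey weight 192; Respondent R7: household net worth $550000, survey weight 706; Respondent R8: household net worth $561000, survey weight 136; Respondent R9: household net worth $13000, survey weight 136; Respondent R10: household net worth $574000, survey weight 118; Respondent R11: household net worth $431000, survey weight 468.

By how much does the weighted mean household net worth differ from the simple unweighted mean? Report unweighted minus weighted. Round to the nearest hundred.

66100

Unweighted sum = 69000 + 840000 + 145000 + 107000 + 264000 + 477000 + 550000 + 561000 + 13000 + 574000 + 431000 = 4031000
Unweighted mean = 4031000 / 11 = 366454.55
Weighted sum = 69000×567 + 840000×46 + 145000×490 + 107000×556 + 264000×276 + 477000×192 + 550000×706 + 561000×136 + 13000×136 + 574000×118 + 431000×468
  = 39123000 + 38640000 + 71050000 + 59492000 + 72864000 + 91584000 + 388300000 + 76296000 + 1768000 + 67732000 + 201708000 = 1108557000
Sum of weights = 3691
Weighted mean = 1108557000 / 3691 = 300340.56
Difference (unweighted minus weighted) = 66113.987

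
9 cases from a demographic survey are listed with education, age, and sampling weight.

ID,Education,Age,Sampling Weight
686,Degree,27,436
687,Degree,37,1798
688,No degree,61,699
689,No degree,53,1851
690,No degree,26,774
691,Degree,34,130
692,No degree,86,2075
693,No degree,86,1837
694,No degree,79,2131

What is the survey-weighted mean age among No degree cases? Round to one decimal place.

71.1

No degree rows: 688, 689, 690, 692, 693, 694
Weighted sum = 61×699 + 53×1851 + 26×774 + 86×2075 + 86×1837 + 79×2131
  = 42639 + 98103 + 20124 + 178450 + 157982 + 168349 = 665647
Sum of weights = 699 + 1851 + 774 + 2075 + 1837 + 2131 = 9367
Weighted mean = 665647 / 9367 = 71.062987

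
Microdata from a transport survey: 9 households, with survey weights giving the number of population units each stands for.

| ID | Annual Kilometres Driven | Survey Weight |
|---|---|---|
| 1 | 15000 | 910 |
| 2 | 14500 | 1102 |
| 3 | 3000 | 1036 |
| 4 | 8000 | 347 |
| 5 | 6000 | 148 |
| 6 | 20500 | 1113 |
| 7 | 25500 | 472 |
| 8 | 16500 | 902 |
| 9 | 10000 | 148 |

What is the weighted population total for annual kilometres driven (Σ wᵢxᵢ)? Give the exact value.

87616500

Weighted total = 15000×910 + 14500×1102 + 3000×1036 + 8000×347 + 6000×148 + 20500×1113 + 25500×472 + 16500×902 + 10000×148
  = 13650000 + 15979000 + 3108000 + 2776000 + 888000 + 22816500 + 12036000 + 14883000 + 1480000 = 87616500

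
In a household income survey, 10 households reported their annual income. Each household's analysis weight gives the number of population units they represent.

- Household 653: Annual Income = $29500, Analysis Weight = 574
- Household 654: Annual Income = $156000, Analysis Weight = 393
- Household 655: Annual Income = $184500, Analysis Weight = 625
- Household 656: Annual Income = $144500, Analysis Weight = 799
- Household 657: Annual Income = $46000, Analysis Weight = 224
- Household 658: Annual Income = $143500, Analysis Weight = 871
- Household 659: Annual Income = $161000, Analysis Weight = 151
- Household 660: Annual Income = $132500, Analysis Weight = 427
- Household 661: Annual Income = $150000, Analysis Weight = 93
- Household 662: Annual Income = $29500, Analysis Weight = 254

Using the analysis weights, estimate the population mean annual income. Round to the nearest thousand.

Weighted sum = 29500×574 + 156000×393 + 184500×625 + 144500×799 + 46000×224 + 143500×871 + 161000×151 + 132500×427 + 150000×93 + 29500×254
  = 16933000 + 61308000 + 115312500 + 115455500 + 10304000 + 124988500 + 24311000 + 56577500 + 13950000 + 7493000 = 546633000
Sum of weights = 574 + 393 + 625 + 799 + 224 + 871 + 151 + 427 + 93 + 254 = 4411
Weighted mean = 546633000 / 4411 = 123924.96

124000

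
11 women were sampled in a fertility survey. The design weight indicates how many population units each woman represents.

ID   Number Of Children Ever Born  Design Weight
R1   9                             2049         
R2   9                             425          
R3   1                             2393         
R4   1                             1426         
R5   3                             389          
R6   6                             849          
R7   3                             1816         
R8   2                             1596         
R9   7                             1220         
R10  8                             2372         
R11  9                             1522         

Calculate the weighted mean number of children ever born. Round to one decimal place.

Weighted sum = 82200
Sum of weights = 16057
Weighted mean = 82200 / 16057 = 5.1192626

5.1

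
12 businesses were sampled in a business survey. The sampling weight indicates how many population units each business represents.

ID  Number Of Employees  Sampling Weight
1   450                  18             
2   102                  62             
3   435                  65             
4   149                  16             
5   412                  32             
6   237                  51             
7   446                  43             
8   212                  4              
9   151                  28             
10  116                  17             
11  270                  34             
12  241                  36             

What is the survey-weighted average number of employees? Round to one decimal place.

281.9

Weighted sum = 450×18 + 102×62 + 435×65 + 149×16 + 412×32 + 237×51 + 446×43 + 212×4 + 151×28 + 116×17 + 270×34 + 241×36
  = 8100 + 6324 + 28275 + 2384 + 13184 + 12087 + 19178 + 848 + 4228 + 1972 + 9180 + 8676 = 114436
Sum of weights = 406
Weighted mean = 114436 / 406 = 281.86207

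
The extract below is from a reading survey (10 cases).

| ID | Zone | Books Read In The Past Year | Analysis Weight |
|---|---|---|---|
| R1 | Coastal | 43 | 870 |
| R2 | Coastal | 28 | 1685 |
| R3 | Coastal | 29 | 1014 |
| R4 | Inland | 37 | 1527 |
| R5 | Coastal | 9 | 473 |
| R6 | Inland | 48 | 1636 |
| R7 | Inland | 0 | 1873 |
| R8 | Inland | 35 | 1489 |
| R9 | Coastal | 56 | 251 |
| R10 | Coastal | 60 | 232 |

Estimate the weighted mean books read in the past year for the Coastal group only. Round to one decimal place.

Coastal rows: R1, R2, R3, R5, R9, R10
Weighted sum = 43×870 + 28×1685 + 29×1014 + 9×473 + 56×251 + 60×232
  = 37410 + 47180 + 29406 + 4257 + 14056 + 13920 = 146229
Sum of weights = 870 + 1685 + 1014 + 473 + 251 + 232 = 4525
Weighted mean = 146229 / 4525 = 32.315801

32.3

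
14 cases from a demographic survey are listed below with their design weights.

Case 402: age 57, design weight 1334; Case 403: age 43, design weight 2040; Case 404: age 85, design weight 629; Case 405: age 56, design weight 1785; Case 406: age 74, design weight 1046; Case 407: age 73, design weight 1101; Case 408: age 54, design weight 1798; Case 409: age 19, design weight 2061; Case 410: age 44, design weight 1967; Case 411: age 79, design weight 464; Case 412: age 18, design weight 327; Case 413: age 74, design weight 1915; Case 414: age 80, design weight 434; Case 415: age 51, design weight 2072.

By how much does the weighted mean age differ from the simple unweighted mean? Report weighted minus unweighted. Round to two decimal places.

-3.76

Unweighted sum = 807
Unweighted mean = 807 / 14 = 57.642857
Weighted sum = 1022403
Sum of weights = 18973
Weighted mean = 1022403 / 18973 = 53.887261
Difference (weighted minus unweighted) = -3.7555963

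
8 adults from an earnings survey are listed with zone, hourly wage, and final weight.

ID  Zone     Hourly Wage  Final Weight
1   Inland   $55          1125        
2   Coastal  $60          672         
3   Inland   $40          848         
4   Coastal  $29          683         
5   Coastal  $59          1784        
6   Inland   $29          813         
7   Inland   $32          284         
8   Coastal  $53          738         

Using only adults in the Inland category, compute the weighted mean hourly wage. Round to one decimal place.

Inland rows: 1, 3, 6, 7
Weighted sum = 128460
Sum of weights = 1125 + 848 + 813 + 284 = 3070
Weighted mean = 128460 / 3070 = 41.843648

41.8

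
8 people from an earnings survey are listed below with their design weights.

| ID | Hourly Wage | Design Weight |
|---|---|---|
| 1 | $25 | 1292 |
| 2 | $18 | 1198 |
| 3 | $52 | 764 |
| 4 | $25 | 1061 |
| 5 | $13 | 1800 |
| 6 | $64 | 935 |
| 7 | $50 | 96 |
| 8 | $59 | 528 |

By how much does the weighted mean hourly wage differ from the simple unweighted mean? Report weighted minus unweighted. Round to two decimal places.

Unweighted sum = 25 + 18 + 52 + 25 + 13 + 64 + 50 + 59 = 306
Unweighted mean = 306 / 8 = 38.25
Weighted sum = 25×1292 + 18×1198 + 52×764 + 25×1061 + 13×1800 + 64×935 + 50×96 + 59×528
  = 32300 + 21564 + 39728 + 26525 + 23400 + 59840 + 4800 + 31152 = 239309
Sum of weights = 7674
Weighted mean = 239309 / 7674 = 31.184389
Difference (weighted minus unweighted) = -7.0656112

-7.07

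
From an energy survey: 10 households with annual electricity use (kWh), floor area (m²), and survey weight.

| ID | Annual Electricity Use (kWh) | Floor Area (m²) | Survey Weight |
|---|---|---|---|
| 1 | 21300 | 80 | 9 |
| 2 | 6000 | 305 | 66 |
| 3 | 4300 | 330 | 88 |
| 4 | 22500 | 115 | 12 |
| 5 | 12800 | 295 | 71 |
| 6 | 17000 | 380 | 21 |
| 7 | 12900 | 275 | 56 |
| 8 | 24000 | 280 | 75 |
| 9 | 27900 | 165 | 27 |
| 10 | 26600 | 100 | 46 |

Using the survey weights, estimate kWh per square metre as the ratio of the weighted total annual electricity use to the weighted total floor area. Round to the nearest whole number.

56

Σ wᵢ·y = 21300×9 + 6000×66 + 4300×88 + 22500×12 + 12800×71 + 17000×21 + 12900×56 + 24000×75 + 27900×27 + 26600×46
  = 191700 + 396000 + 378400 + 270000 + 908800 + 357000 + 722400 + 1800000 + 753300 + 1223600 = 7001200
Σ wᵢ·x = 80×9 + 305×66 + 330×88 + 115×12 + 295×71 + 380×21 + 275×56 + 280×75 + 165×27 + 100×46
  = 720 + 20130 + 29040 + 1380 + 20945 + 7980 + 15400 + 21000 + 4455 + 4600 = 125650
Ratio = 7001200 / 125650 = 55.719857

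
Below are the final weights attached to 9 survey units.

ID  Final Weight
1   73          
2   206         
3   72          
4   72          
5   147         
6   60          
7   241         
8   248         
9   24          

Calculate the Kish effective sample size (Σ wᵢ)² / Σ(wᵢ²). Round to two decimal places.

Σ wᵢ = 1143
Σ wᵢ² = 5329 + 42436 + 5184 + 5184 + 21609 + 3600 + 58081 + 61504 + 576 = 203503
n_eff = 1143² / 203503 = 1306449 / 203503 = 6.4198022

6.42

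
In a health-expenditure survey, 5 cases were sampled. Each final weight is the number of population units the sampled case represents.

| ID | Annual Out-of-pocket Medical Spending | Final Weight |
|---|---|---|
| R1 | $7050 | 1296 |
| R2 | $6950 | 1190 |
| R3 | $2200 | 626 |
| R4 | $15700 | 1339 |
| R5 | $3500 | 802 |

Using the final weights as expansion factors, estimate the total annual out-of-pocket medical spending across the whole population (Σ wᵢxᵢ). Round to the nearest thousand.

42614000

Weighted total = 7050×1296 + 6950×1190 + 2200×626 + 15700×1339 + 3500×802
  = 9136800 + 8270500 + 1377200 + 21022300 + 2807000 = 42613800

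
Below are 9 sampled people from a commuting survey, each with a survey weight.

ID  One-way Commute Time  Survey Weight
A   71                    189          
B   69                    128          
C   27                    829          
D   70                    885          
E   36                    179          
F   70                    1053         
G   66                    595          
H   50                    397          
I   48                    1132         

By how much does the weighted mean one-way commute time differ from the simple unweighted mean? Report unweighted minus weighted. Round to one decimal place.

0.6

Unweighted sum = 71 + 69 + 27 + 70 + 36 + 70 + 66 + 50 + 48 = 507
Unweighted mean = 507 / 9 = 56.333333
Weighted sum = 71×189 + 69×128 + 27×829 + 70×885 + 36×179 + 70×1053 + 66×595 + 50×397 + 48×1132
  = 13419 + 8832 + 22383 + 61950 + 6444 + 73710 + 39270 + 19850 + 54336 = 300194
Sum of weights = 189 + 128 + 829 + 885 + 179 + 1053 + 595 + 397 + 1132 = 5387
Weighted mean = 300194 / 5387 = 55.725636
Difference (unweighted minus weighted) = 0.60769754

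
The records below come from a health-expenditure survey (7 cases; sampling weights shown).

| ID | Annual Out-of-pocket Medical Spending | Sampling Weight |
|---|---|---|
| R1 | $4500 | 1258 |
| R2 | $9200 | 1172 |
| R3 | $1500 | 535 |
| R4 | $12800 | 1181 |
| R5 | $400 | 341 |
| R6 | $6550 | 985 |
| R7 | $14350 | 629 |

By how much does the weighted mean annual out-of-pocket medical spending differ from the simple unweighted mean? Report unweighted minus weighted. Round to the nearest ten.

-820

Unweighted sum = 49300
Unweighted mean = 49300 / 7 = 7042.8571
Weighted sum = 4500×1258 + 9200×1172 + 1500×535 + 12800×1181 + 400×341 + 6550×985 + 14350×629
  = 5661000 + 10782400 + 802500 + 15116800 + 136400 + 6451750 + 9026150 = 47977000
Sum of weights = 1258 + 1172 + 535 + 1181 + 341 + 985 + 629 = 6101
Weighted mean = 47977000 / 6101 = 7863.7928
Difference (unweighted minus weighted) = -820.93568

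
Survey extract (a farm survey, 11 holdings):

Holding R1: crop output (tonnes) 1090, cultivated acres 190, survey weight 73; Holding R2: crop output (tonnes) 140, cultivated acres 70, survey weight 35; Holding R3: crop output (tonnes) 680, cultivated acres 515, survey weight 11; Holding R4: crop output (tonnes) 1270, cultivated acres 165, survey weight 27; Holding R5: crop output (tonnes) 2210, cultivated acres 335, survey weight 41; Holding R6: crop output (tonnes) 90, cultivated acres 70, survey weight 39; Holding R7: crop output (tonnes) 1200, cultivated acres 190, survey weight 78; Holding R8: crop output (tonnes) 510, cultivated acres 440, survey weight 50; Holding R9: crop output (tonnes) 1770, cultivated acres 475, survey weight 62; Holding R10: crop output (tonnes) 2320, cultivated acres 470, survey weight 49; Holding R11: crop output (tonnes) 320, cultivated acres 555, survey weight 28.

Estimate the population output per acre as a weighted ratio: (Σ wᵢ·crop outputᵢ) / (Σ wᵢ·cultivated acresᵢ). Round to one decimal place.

Σ wᵢ·y = 1090×73 + 140×35 + 680×11 + 1270×27 + 2210×41 + 90×39 + 1200×78 + 510×50 + 1770×62 + 2320×49 + 320×28
  = 571840
Σ wᵢ·x = 147745
Ratio = 571840 / 147745 = 3.8704525

3.9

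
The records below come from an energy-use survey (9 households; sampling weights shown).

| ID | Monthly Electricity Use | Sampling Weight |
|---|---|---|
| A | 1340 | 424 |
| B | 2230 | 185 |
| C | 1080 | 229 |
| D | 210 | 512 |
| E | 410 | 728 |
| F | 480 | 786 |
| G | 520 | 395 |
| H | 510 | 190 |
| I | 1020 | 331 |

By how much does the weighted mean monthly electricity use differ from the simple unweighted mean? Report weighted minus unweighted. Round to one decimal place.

Unweighted sum = 1340 + 2230 + 1080 + 210 + 410 + 480 + 520 + 510 + 1020 = 7800
Unweighted mean = 7800 / 9 = 866.66667
Weighted sum = 1340×424 + 2230×185 + 1080×229 + 210×512 + 410×728 + 480×786 + 520×395 + 510×190 + 1020×331
  = 568160 + 412550 + 247320 + 107520 + 298480 + 377280 + 205400 + 96900 + 337620 = 2651230
Sum of weights = 424 + 185 + 229 + 512 + 728 + 786 + 395 + 190 + 331 = 3780
Weighted mean = 2651230 / 3780 = 701.3836
Difference (weighted minus unweighted) = -165.28307

-165.3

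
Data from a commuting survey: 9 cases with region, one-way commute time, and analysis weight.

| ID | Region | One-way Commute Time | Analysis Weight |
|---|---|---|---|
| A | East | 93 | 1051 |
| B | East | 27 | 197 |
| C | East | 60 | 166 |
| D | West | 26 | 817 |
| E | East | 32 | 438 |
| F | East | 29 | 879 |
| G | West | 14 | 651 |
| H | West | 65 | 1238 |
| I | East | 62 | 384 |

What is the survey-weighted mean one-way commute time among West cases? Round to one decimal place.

West rows: D, G, H
Weighted sum = 110826
Sum of weights = 2706
Weighted mean = 110826 / 2706 = 40.955654

41.0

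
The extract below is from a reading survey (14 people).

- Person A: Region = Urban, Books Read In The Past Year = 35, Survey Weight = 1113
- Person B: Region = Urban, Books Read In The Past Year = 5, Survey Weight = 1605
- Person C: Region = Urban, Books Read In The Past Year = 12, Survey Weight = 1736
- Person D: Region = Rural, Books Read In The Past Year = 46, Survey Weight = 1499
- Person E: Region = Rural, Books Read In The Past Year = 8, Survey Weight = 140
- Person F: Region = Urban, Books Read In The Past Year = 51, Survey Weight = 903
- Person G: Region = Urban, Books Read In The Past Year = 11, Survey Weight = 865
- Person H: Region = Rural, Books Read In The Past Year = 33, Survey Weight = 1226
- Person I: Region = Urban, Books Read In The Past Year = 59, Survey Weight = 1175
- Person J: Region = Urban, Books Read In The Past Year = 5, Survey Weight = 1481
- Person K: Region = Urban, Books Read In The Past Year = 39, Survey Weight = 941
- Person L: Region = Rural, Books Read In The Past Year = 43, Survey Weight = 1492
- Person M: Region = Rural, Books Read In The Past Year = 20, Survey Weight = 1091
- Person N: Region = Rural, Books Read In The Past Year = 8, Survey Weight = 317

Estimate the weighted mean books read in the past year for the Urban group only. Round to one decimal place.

Urban rows: A, B, C, F, G, I, J, K
Weighted sum = 35×1113 + 5×1605 + 12×1736 + 51×903 + 11×865 + 59×1175 + 5×1481 + 39×941
  = 38955 + 8025 + 20832 + 46053 + 9515 + 69325 + 7405 + 36699 = 236809
Sum of weights = 1113 + 1605 + 1736 + 903 + 865 + 1175 + 1481 + 941 = 9819
Weighted mean = 236809 / 9819 = 24.117425

24.1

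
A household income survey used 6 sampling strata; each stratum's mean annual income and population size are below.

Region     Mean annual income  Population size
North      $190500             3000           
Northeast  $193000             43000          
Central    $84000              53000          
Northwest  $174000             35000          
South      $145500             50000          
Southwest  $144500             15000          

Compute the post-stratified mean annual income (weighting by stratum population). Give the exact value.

145000

Σ Nₕ·x̄ₕ = 190500×3000 + 193000×43000 + 84000×53000 + 174000×35000 + 145500×50000 + 144500×15000
  = 571500000 + 8299000000 + 4452000000 + 6090000000 + 7275000000 + 2167500000 = 28855000000
Σ Nₕ = 3000 + 43000 + 53000 + 35000 + 50000 + 15000 = 199000
Overall mean = 28855000000 / 199000 = 145000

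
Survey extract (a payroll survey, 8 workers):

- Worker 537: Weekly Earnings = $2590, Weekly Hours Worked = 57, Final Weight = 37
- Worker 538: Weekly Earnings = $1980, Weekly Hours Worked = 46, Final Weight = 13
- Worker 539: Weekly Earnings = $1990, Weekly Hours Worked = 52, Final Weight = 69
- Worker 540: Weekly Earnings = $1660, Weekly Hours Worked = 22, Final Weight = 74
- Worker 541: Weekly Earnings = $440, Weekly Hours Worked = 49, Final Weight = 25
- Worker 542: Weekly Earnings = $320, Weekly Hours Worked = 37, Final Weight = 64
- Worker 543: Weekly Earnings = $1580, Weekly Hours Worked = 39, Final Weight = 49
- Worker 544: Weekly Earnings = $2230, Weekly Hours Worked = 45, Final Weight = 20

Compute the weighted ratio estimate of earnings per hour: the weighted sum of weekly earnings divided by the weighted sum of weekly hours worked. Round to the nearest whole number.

37

Σ wᵢ·y = 535220
Σ wᵢ·x = 57×37 + 46×13 + 52×69 + 22×74 + 49×25 + 37×64 + 39×49 + 45×20
  = 2109 + 598 + 3588 + 1628 + 1225 + 2368 + 1911 + 900 = 14327
Ratio = 535220 / 14327 = 37.357437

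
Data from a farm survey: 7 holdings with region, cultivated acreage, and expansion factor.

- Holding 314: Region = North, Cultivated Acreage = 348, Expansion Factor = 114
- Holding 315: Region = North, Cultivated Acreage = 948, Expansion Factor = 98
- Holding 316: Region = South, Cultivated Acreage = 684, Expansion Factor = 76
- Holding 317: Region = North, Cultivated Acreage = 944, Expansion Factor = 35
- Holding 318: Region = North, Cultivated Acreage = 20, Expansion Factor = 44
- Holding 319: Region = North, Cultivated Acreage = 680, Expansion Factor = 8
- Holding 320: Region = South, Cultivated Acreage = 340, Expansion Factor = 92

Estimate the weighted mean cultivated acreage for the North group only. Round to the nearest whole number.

North rows: 314, 315, 317, 318, 319
Weighted sum = 348×114 + 948×98 + 944×35 + 20×44 + 680×8
  = 171936
Sum of weights = 114 + 98 + 35 + 44 + 8 = 299
Weighted mean = 171936 / 299 = 575.03679

575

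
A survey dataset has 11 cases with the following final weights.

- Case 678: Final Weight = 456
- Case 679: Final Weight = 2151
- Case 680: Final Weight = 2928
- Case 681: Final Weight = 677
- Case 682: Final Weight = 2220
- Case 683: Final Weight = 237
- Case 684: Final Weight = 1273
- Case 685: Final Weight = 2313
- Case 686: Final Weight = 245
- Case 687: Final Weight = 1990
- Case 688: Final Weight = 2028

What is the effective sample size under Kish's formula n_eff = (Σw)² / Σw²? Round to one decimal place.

8.0

Σ wᵢ = 16518
Σ wᵢ² = 33954226
n_eff = 16518² / 33954226 = 272844324 / 33954226 = 8.0356514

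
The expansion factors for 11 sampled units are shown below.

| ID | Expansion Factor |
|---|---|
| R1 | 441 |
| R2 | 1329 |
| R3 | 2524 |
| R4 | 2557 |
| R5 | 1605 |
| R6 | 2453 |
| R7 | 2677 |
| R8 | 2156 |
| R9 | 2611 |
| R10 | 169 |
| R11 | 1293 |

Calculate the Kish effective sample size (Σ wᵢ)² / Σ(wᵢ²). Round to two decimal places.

8.97

Σ wᵢ = 441 + 1329 + 2524 + 2557 + 1605 + 2453 + 2677 + 2156 + 2611 + 169 + 1293 = 19815
Σ wᵢ² = 43795177
n_eff = 19815² / 43795177 = 392634225 / 43795177 = 8.9652389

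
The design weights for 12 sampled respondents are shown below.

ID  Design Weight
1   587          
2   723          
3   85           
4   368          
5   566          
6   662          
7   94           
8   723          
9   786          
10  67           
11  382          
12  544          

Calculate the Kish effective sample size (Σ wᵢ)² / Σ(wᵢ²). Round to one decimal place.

Σ wᵢ = 587 + 723 + 85 + 368 + 566 + 662 + 94 + 723 + 786 + 67 + 382 + 544 = 5587
Σ wᵢ² = 3364257
n_eff = 5587² / 3364257 = 31214569 / 3364257 = 9.278295

9.3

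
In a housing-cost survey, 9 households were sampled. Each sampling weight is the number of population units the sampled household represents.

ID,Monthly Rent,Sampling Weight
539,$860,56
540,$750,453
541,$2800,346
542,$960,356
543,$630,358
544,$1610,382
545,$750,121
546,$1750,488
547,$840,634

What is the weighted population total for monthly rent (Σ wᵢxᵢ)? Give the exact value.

Weighted total = 860×56 + 750×453 + 2800×346 + 960×356 + 630×358 + 1610×382 + 750×121 + 1750×488 + 840×634
  = 48160 + 339750 + 968800 + 341760 + 225540 + 615020 + 90750 + 854000 + 532560 = 4016340

4016340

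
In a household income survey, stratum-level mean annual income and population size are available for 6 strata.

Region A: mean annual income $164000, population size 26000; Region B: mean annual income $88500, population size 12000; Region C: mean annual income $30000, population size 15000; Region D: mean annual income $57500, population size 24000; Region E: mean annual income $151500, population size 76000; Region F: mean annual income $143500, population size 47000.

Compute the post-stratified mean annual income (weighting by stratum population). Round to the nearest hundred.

Σ Nₕ·x̄ₕ = 25414500000
Σ Nₕ = 26000 + 12000 + 15000 + 24000 + 76000 + 47000 = 200000
Overall mean = 25414500000 / 200000 = 127072.5

127100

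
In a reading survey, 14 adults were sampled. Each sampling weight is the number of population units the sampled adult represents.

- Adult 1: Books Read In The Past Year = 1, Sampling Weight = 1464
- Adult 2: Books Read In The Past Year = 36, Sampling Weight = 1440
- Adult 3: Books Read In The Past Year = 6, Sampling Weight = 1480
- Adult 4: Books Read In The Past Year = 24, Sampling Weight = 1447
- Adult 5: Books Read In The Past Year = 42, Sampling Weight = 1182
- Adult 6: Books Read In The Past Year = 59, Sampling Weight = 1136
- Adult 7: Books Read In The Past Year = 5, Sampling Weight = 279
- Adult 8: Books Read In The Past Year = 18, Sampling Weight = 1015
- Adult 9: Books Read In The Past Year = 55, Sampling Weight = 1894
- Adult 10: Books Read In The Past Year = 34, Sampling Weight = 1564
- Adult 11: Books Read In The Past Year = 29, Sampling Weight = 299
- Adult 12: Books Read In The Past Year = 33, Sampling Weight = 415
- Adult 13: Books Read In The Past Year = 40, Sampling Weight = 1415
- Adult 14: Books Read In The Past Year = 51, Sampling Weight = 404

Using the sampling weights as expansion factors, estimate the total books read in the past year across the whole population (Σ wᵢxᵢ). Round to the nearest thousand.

490000

Weighted total = 490161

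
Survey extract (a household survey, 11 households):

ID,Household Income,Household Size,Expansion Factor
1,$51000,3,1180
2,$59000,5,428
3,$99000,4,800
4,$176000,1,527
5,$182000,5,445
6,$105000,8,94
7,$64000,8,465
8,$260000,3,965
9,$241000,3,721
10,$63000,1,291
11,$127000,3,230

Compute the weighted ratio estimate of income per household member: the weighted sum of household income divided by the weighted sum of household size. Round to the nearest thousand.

38000

Σ wᵢ·y = 51000×1180 + 59000×428 + 99000×800 + 176000×527 + 182000×445 + 105000×94 + 64000×465 + 260000×965 + 241000×721 + 63000×291 + 127000×230
  = 850208000
Σ wᵢ·x = 3×1180 + 5×428 + 4×800 + 1×527 + 5×445 + 8×94 + 8×465 + 3×965 + 3×721 + 1×291 + 3×230
  = 3540 + 2140 + 3200 + 527 + 2225 + 752 + 3720 + 2895 + 2163 + 291 + 690 = 22143
Ratio = 850208000 / 22143 = 38396.243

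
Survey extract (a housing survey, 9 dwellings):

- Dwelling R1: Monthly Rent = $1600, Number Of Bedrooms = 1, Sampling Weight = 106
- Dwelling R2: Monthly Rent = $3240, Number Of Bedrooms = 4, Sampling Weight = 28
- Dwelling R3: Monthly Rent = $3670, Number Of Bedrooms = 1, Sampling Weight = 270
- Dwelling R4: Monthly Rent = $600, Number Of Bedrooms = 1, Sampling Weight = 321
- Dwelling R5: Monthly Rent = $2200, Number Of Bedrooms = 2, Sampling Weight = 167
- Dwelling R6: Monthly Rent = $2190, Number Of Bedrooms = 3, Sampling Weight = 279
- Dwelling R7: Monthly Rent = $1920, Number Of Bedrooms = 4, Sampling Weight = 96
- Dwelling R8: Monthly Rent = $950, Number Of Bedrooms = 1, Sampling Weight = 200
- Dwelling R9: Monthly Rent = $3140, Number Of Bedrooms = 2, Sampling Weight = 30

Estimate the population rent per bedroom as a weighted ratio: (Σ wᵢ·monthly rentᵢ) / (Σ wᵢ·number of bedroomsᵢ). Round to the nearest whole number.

1102

Σ wᵢ·y = 2890750
Σ wᵢ·x = 1×106 + 4×28 + 1×270 + 1×321 + 2×167 + 3×279 + 4×96 + 1×200 + 2×30
  = 106 + 112 + 270 + 321 + 334 + 837 + 384 + 200 + 60 = 2624
Ratio = 2890750 / 2624 = 1101.6578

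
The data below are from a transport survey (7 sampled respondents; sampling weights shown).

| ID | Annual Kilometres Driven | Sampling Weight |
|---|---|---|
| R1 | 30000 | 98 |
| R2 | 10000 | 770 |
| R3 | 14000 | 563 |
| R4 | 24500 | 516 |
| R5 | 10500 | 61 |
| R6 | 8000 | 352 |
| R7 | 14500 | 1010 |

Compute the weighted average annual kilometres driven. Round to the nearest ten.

14620

Weighted sum = 30000×98 + 10000×770 + 14000×563 + 24500×516 + 10500×61 + 8000×352 + 14500×1010
  = 2940000 + 7700000 + 7882000 + 12642000 + 640500 + 2816000 + 14645000 = 49265500
Sum of weights = 3370
Weighted mean = 49265500 / 3370 = 14618.843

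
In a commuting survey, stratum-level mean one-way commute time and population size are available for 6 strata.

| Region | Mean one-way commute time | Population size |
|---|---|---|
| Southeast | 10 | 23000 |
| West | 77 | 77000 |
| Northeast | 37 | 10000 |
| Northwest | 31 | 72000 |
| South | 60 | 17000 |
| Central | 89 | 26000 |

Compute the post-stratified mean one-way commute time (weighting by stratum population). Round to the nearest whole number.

54

Σ Nₕ·x̄ₕ = 10×23000 + 77×77000 + 37×10000 + 31×72000 + 60×17000 + 89×26000
  = 230000 + 5929000 + 370000 + 2232000 + 1020000 + 2314000 = 12095000
Σ Nₕ = 23000 + 77000 + 10000 + 72000 + 17000 + 26000 = 225000
Overall mean = 12095000 / 225000 = 53.755556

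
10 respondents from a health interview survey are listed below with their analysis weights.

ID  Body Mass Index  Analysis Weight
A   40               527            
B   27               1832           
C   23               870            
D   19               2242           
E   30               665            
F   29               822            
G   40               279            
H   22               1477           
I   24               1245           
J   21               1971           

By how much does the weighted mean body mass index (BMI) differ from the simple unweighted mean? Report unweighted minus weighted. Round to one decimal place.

Unweighted sum = 40 + 27 + 23 + 19 + 30 + 29 + 40 + 22 + 24 + 21 = 275
Unweighted mean = 275 / 10 = 27.5
Weighted sum = 40×527 + 27×1832 + 23×870 + 19×2242 + 30×665 + 29×822 + 40×279 + 22×1477 + 24×1245 + 21×1971
  = 21080 + 49464 + 20010 + 42598 + 19950 + 23838 + 11160 + 32494 + 29880 + 41391 = 291865
Sum of weights = 527 + 1832 + 870 + 2242 + 665 + 822 + 279 + 1477 + 1245 + 1971 = 11930
Weighted mean = 291865 / 11930 = 24.464795
Difference (unweighted minus weighted) = 3.0352054

3.0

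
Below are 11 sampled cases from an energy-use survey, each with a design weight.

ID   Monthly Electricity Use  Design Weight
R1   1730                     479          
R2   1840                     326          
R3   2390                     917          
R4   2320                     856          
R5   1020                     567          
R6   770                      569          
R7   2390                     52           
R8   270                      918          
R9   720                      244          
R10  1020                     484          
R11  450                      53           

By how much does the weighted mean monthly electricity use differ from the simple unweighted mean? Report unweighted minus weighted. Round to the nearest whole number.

Unweighted sum = 1730 + 1840 + 2390 + 2320 + 1020 + 770 + 2390 + 270 + 720 + 1020 + 450 = 14920
Unweighted mean = 14920 / 11 = 1356.3636
Weighted sum = 1730×479 + 1840×326 + 2390×917 + 2320×856 + 1020×567 + 770×569 + 2390×52 + 270×918 + 720×244 + 1020×484 + 450×53
  = 7687880
Sum of weights = 479 + 326 + 917 + 856 + 567 + 569 + 52 + 918 + 244 + 484 + 53 = 5465
Weighted mean = 7687880 / 5465 = 1406.7484
Difference (unweighted minus weighted) = -50.384763

-50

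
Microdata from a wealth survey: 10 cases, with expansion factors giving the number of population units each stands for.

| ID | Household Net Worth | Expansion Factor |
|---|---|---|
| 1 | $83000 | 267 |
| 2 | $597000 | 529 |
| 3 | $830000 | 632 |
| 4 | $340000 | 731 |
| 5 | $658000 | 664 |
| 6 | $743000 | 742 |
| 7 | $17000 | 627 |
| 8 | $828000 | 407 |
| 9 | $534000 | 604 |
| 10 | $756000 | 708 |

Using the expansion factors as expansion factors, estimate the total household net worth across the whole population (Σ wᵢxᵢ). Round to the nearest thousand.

3304731000

Weighted total = 83000×267 + 597000×529 + 830000×632 + 340000×731 + 658000×664 + 743000×742 + 17000×627 + 828000×407 + 534000×604 + 756000×708
  = 22161000 + 315813000 + 524560000 + 248540000 + 436912000 + 551306000 + 10659000 + 336996000 + 322536000 + 535248000 = 3304731000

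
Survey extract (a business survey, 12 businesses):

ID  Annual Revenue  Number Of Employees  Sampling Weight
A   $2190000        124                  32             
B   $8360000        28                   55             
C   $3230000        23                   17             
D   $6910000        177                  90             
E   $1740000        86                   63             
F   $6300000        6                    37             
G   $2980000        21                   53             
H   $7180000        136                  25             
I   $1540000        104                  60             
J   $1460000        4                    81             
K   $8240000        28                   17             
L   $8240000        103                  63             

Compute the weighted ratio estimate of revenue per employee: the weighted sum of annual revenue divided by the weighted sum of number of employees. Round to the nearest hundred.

Σ wᵢ·y = 2190000×32 + 8360000×55 + 3230000×17 + 6910000×90 + 1740000×63 + 6300000×37 + 2980000×53 + 7180000×25 + 1540000×60 + 1460000×81 + 8240000×17 + 8240000×63
  = 70080000 + 459800000 + 54910000 + 621900000 + 109620000 + 233100000 + 157940000 + 179500000 + 92400000 + 118260000 + 140080000 + 519120000 = 2756710000
Σ wᵢ·x = 124×32 + 28×55 + 23×17 + 177×90 + 86×63 + 6×37 + 21×53 + 136×25 + 104×60 + 4×81 + 28×17 + 103×63
  = 3968 + 1540 + 391 + 15930 + 5418 + 222 + 1113 + 3400 + 6240 + 324 + 476 + 6489 = 45511
Ratio = 2756710000 / 45511 = 60572.389

60600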